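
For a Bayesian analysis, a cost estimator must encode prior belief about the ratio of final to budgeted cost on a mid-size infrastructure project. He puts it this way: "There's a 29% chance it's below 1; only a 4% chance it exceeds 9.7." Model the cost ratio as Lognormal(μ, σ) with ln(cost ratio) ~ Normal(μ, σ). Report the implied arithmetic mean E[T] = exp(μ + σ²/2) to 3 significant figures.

E[T] ≈ 2.81

If T ~ Lognormal(μ,σ) then ln T ~ Normal(μ,σ), so the p-quantile of ln T is μ + z_p·σ.
ln(1) = 0 and ln(9.7) = 2.272; z_{0.29} = -0.5534, z_{0.96} = 1.751.
σ = (2.272 − 0)/(1.751 − (-0.5534)) = 0.986.
μ = 0 − (-0.5534)·0.986 = 0.546.
E[T] = exp(μ + σ²/2) = exp(0.546 + 0.4862) = 2.81.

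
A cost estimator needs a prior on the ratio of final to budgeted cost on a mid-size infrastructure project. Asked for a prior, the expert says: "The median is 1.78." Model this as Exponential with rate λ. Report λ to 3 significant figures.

Exponential median = ln 2 / λ, so λ = ln 2 / 1.78 = 0.389.

λ ≈ 0.389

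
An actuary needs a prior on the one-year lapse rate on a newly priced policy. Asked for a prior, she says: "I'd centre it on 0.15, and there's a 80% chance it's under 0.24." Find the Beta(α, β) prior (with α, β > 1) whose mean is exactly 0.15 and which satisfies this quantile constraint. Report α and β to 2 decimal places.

α ≈ 1.23, β ≈ 6.97

With mean 0.15 fixed, write α = 0.15s, β = 0.85s where s = α+β.
Need P(θ < 0.24) = 0.8 under Beta(0.15s, 0.85s). Normal approximation: (q−m)/√(m(1−m)/s) ≈ z_{0.8} = 0.842, so s ≈ 0.15·0.85·(0.842)²/(0.24−0.15)² = 11.1.
At s = 11.1: P(θ<0.24) ≈ 0.820. Adjusting to match 0.8 gives s ≈ 8.20.
So α = 0.15·8.20 ≈ 1.23, β = 0.85·8.20 ≈ 6.97.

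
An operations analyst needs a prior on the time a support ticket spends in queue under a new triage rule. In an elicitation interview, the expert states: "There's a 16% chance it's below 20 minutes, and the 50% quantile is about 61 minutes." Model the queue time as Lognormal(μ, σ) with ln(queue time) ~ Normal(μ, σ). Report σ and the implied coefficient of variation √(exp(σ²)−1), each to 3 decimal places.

σ ≈ 1.121, CV ≈ 1.586

If T ~ Lognormal(μ,σ) then ln T ~ Normal(μ,σ), so the p-quantile of ln T is μ + z_p·σ.
ln(20) = 2.996 and ln(61) = 4.111; z_{0.16} = -0.9945, z_{0.5} = 0.
σ = (4.111 − 2.996)/(0 − (-0.9945)) = 1.121.
μ = 2.996 − (-0.9945)·1.121 = 4.111.
CV = √(exp(σ²)−1) = √(exp(1.2574)−1) = 1.586.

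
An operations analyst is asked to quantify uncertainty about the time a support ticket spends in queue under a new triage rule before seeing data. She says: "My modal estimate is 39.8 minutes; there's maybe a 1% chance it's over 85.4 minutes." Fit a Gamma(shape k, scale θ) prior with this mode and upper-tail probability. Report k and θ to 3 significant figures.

Gamma(k,θ) with k>1 has mode (k−1)θ, so θ = 39.8/(k−1).
Need P(X < 85.4) = 0.99 with θ tied to k this way. Start at k = 2, θ = 39.8: P(X<85.4) ≈ 0.632.
Too low — raise k to concentrate. Iterating converges to k ≈ 9.31.
Then θ = 39.8/(9.31−1) ≈ 4.79.

k ≈ 9.31, θ ≈ 4.79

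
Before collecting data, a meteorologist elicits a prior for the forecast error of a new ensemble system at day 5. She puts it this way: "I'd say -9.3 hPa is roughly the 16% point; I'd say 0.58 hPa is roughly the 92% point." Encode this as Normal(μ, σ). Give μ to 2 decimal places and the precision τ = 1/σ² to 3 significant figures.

For Normal(μ,σ), the p-quantile is μ + z_p·σ. Here z_{0.16} = -0.9945, z_{0.92} = 1.405.
So -9.3 = μ − 0.9945σ and 0.58 = μ + 1.405σ.
Subtracting: σ = (0.58 − -9.3)/(1.405 − (-0.9945)) = 4.12.
Then μ = -9.3 − (-0.9945)·4.12 = -5.21.
Precision τ = 1/σ² = 1/4.117² = 0.059.

μ = -5.21, τ = 0.059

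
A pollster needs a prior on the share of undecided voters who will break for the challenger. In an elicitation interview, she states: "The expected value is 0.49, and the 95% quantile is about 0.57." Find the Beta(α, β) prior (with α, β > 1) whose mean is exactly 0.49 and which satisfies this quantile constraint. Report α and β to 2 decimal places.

With mean 0.49 fixed, write α = 0.49s, β = 0.51s where s = α+β.
Need P(θ < 0.57) = 0.95 under Beta(0.49s, 0.51s). Normal approximation: (q−m)/√(m(1−m)/s) ≈ z_{0.95} = 1.64, so s ≈ 0.49·0.51·(1.64)²/(0.57−0.49)² = 105.6.
At s = 105.6: P(θ<0.57) ≈ 0.950. Adjusting to match 0.95 gives s ≈ 105.07.
So α = 0.49·105.07 ≈ 51.48, β = 0.51·105.07 ≈ 53.59.

α ≈ 51.48, β ≈ 53.59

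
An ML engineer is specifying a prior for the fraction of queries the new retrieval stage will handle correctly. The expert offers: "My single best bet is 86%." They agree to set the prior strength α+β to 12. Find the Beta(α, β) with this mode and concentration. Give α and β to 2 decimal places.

α = 9.60, β = 2.40

For α,β > 1 the Beta mode is (α−1)/(α+β−2). With α+β = 12, the mode is (α−1)/10.
Set (α−1)/10 = 0.86 → α = 1 + 0.86·10 = 9.60.
β = 12 − α = 2.40.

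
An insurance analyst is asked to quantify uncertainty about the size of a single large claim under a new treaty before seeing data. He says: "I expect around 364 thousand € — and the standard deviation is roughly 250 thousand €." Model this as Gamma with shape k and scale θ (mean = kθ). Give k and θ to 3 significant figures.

For Gamma(k, scale θ): mean = kθ, variance = kθ², so CV = 1/√k.
CV = SD/mean = 250/364 = 0.6868, hence k = 1/CV² = 2.12.
Then θ = mean/k = 364/2.12 = 172.

k ≈ 2.12, θ ≈ 172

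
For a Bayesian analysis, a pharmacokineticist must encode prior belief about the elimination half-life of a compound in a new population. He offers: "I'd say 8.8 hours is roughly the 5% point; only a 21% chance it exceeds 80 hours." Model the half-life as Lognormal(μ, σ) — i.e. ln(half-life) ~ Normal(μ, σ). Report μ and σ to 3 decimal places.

μ ≈ 3.656, σ ≈ 0.900

If T ~ Lognormal(μ,σ) then ln T ~ Normal(μ,σ), so the p-quantile of ln T is μ + z_p·σ.
ln(8.8) = 2.175 and ln(80) = 4.382; z_{0.05} = -1.645, z_{0.79} = 0.8064.
σ = (4.382 − 2.175)/(0.8064 − (-1.645)) = 0.900.
μ = 2.175 − (-1.645)·0.900 = 3.656.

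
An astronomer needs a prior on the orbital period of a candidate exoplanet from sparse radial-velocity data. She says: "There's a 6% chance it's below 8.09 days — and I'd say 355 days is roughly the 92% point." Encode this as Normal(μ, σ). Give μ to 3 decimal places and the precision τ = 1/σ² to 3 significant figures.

For Normal(μ,σ), the p-quantile is μ + z_p·σ. Here z_{0.06} = -1.555, z_{0.92} = 1.405.
So 8.09 = μ − 1.555σ and 355 = μ + 1.405σ.
Subtracting: σ = (355 − 8.09)/(1.405 − (-1.555)) = 117.205.
Then μ = 8.09 − (-1.555)·117.205 = 190.318.
Precision τ = 1/σ² = 1/117.2² = 7.28e-05.

μ = 190.318, τ = 7.28e-05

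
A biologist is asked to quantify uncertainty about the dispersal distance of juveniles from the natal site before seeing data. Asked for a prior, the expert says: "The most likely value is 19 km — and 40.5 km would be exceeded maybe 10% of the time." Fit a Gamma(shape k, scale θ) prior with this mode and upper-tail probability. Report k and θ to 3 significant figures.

Gamma(k,θ) with k>1 has mode (k−1)θ, so θ = 19/(k−1).
Need P(X < 40.5) = 0.9 with θ tied to k this way. Start at k = 2, θ = 19: P(X<40.5) ≈ 0.628.
Too low — raise k to concentrate. Iterating converges to k ≈ 4.35.
Then θ = 19/(4.35−1) ≈ 5.66.

k ≈ 4.35, θ ≈ 5.66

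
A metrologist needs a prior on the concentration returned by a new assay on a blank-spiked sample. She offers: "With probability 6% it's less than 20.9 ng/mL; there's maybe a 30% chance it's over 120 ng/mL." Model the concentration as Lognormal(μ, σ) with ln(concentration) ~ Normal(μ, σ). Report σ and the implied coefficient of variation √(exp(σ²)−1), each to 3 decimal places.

σ ≈ 0.841, CV ≈ 1.013

If T ~ Lognormal(μ,σ) then ln T ~ Normal(μ,σ), so the p-quantile of ln T is μ + z_p·σ.
ln(20.9) = 3.04 and ln(120) = 4.787; z_{0.06} = -1.555, z_{0.7} = 0.5244.
σ = (4.787 − 3.04)/(0.5244 − (-1.555)) = 0.841.
μ = 3.04 − (-1.555)·0.841 = 4.347.
CV = √(exp(σ²)−1) = √(exp(0.7066)−1) = 1.013.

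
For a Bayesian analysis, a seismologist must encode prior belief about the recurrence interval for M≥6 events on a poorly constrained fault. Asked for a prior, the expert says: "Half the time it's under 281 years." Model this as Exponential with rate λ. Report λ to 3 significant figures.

Exponential median = ln 2 / λ, so λ = ln 2 / 281.0 = 0.00247.

λ ≈ 0.00247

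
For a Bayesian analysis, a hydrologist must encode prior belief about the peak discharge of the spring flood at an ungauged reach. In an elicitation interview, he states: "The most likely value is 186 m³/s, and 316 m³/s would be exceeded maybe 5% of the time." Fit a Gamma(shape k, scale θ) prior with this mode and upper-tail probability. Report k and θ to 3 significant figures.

k ≈ 10.9, θ ≈ 18.7

Gamma(k,θ) with k>1 has mode (k−1)θ, so θ = 186/(k−1).
Need P(X < 316) = 0.95 with θ tied to k this way. Start at k = 2, θ = 186: P(X<316) ≈ 0.506.
Too low — raise k to concentrate. Iterating converges to k ≈ 10.9.
Then θ = 186/(10.9−1) ≈ 18.7.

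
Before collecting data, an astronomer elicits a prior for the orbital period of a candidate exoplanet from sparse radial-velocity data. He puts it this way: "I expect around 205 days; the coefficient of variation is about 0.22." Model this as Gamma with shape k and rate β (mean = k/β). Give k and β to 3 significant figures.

k ≈ 20.7, β ≈ 0.101

For Gamma(k, rate β): mean = k/β, variance = k/β², so CV = 1/√k.
CV = 0.22, hence k = 1/CV² = 20.7.
Then β = k/mean = 20.7/205 = 0.101.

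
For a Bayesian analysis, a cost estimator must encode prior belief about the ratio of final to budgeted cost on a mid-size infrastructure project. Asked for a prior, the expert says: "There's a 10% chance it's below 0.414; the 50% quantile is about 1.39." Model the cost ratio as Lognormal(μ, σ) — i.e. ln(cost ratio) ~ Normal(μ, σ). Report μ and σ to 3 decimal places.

If T ~ Lognormal(μ,σ) then ln T ~ Normal(μ,σ), so the p-quantile of ln T is μ + z_p·σ.
ln(0.414) = -0.8819 and ln(1.39) = 0.3293; z_{0.1} = -1.282, z_{0.5} = 0.
σ = (0.3293 − -0.8819)/(0 − (-1.282)) = 0.945.
μ = -0.8819 − (-1.282)·0.945 = 0.329.

μ ≈ 0.329, σ ≈ 0.945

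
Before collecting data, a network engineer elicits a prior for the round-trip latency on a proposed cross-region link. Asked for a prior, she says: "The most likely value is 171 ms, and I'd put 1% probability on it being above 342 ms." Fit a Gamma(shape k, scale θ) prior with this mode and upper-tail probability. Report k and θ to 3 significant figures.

Gamma(k,θ) with k>1 has mode (k−1)θ, so θ = 171/(k−1).
Need P(X < 342) = 0.99 with θ tied to k this way. Start at k = 2, θ = 171: P(X<342) ≈ 0.594.
Too low — raise k to concentrate. Iterating converges to k ≈ 11.2.
Then θ = 171/(11.2−1) ≈ 16.7.

k ≈ 11.2, θ ≈ 16.7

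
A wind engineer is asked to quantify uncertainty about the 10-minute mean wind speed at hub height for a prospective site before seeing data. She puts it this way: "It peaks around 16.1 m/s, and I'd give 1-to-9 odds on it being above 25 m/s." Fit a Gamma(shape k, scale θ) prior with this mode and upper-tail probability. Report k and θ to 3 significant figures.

k ≈ 10.7, θ ≈ 1.67

Gamma(k,θ) with k>1 has mode (k−1)θ, so θ = 16.1/(k−1).
Need P(X < 25) = 0.9 with θ tied to k this way. Start at k = 2, θ = 16.1: P(X<25) ≈ 0.460.
Too low — raise k to concentrate. Iterating converges to k ≈ 10.7.
Then θ = 16.1/(10.7−1) ≈ 1.67.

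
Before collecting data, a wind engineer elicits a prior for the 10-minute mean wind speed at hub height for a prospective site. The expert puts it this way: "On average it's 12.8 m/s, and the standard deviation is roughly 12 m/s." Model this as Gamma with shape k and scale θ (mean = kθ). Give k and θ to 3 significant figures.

k ≈ 1.14, θ ≈ 11.2

For Gamma(k, scale θ): mean = kθ, variance = kθ², so CV = 1/√k.
CV = SD/mean = 12/12.8 = 0.9375, hence k = 1/CV² = 1.14.
Then θ = mean/k = 12.8/1.14 = 11.2.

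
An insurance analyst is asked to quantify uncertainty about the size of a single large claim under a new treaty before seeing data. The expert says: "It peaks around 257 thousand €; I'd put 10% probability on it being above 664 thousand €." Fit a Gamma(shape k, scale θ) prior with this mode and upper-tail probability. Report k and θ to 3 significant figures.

k ≈ 3.13, θ ≈ 121

Gamma(k,θ) with k>1 has mode (k−1)θ, so θ = 257/(k−1).
Need P(X < 664) = 0.9 with θ tied to k this way. Start at k = 2, θ = 257: P(X<664) ≈ 0.729.
Too low — raise k to concentrate. Iterating converges to k ≈ 3.13.
Then θ = 257/(3.13−1) ≈ 121.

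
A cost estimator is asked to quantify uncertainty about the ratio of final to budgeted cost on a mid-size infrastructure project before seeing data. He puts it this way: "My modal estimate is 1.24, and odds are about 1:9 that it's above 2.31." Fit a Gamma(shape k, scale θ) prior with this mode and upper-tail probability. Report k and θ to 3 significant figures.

k ≈ 5.93, θ ≈ 0.251

Gamma(k,θ) with k>1 has mode (k−1)θ, so θ = 1.24/(k−1).
Need P(X < 2.31) = 0.9 with θ tied to k this way. Start at k = 2, θ = 1.24: P(X<2.31) ≈ 0.556.
Too low — raise k to concentrate. Iterating converges to k ≈ 5.93.
Then θ = 1.24/(5.93−1) ≈ 0.251.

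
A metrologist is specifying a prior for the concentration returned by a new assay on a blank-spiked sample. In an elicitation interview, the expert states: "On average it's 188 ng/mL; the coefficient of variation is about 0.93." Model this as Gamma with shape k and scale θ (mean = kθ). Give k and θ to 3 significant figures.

k ≈ 1.16, θ ≈ 163

For Gamma(k, scale θ): mean = kθ, variance = kθ², so CV = 1/√k.
CV = 0.93, hence k = 1/CV² = 1.16.
Then θ = mean/k = 188/1.16 = 163.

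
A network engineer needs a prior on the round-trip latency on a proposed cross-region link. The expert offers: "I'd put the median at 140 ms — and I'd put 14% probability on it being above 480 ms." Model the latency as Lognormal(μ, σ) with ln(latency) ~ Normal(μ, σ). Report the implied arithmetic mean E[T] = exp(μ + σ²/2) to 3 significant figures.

If T ~ Lognormal(μ,σ) then ln T ~ Normal(μ,σ), so the p-quantile of ln T is μ + z_p·σ.
ln(140) = 4.942 and ln(480) = 6.174; z_{0.5} = 0, z_{0.86} = 1.08.
σ = (6.174 − 4.942)/(1.08 − (0)) = 1.141.
μ = 4.942 − (0)·1.141 = 4.942.
E[T] = exp(μ + σ²/2) = exp(4.942 + 0.6504) = 268 ms.

E[T] ≈ 268 ms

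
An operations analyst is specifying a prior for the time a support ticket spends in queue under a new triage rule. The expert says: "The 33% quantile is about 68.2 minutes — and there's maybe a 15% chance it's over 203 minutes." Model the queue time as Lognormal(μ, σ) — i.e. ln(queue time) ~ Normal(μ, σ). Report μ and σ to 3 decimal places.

If T ~ Lognormal(μ,σ) then ln T ~ Normal(μ,σ), so the p-quantile of ln T is μ + z_p·σ.
ln(68.2) = 4.222 and ln(203) = 5.313; z_{0.33} = -0.4399, z_{0.85} = 1.036.
σ = (5.313 − 4.222)/(1.036 − (-0.4399)) = 0.739.
μ = 4.222 − (-0.4399)·0.739 = 4.547.

μ ≈ 4.547, σ ≈ 0.739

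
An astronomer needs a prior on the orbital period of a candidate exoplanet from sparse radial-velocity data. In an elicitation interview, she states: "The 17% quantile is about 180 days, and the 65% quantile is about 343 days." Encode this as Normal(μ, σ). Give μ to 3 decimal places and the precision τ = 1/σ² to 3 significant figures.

μ = 296.111, τ = 6.75e-05

The p-quantile of Normal(μ,σ) is μ + z_p·σ, with z_{0.17} = -0.9542 and z_{0.65} = 0.3853.
Eliminate σ: μ = (z₂·x₁ − z₁·x₂)/(z₂ − z₁) = (0.3853·180 − (-0.9542)·343)/1.339 = 296.111.
Then σ = (x₂ − x₁)/(z₂ − z₁) = (343 − 180)/1.339 = 121.688.
Precision τ = 1/σ² = 1/121.7² = 6.75e-05.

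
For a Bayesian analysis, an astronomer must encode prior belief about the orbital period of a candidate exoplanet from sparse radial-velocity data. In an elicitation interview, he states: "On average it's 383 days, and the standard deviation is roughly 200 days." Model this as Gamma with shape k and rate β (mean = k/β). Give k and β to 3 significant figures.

k ≈ 3.67, β ≈ 0.00958

For Gamma(k, rate β): mean = k/β, variance = k/β², so CV = 1/√k.
CV = SD/mean = 200/383 = 0.5222, hence k = 1/CV² = 3.67.
Then β = k/mean = 3.67/383 = 0.00958.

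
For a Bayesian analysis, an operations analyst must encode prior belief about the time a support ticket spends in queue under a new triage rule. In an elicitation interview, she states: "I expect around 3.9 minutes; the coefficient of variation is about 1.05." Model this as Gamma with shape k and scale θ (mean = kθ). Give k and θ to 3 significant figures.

For Gamma(k, scale θ): mean = kθ, variance = kθ², so CV = 1/√k.
CV = 1.05, hence k = 1/CV² = 0.907.
Then θ = mean/k = 3.9/0.907 = 4.3.

k ≈ 0.907, θ ≈ 4.3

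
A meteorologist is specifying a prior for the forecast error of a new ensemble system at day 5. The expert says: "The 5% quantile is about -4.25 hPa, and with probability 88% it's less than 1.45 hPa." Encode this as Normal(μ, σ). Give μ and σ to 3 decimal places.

For Normal(μ,σ), the p-quantile is μ + z_p·σ. Here z_{0.05} = -1.645, z_{0.88} = 1.175.
So -4.25 = μ − 1.645σ and 1.45 = μ + 1.175σ.
Subtracting: σ = (1.45 − -4.25)/(1.175 − (-1.645)) = 2.021.
Then μ = -4.25 − (-1.645)·2.021 = -0.925.

μ = -0.925, σ = 2.021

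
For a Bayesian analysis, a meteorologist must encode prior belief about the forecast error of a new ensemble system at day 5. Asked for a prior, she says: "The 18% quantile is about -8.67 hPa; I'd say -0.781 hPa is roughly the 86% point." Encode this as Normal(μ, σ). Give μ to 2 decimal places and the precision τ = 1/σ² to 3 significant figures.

For Normal(μ,σ), the p-quantile is μ + z_p·σ. Here z_{0.18} = -0.9154, z_{0.86} = 1.08.
So -8.67 = μ − 0.9154σ and -0.781 = μ + 1.08σ.
Subtracting: σ = (-0.781 − -8.67)/(1.08 − (-0.9154)) = 3.95.
Then μ = -8.67 − (-0.9154)·3.95 = -5.05.
Precision τ = 1/σ² = 1/3.953² = 0.064.

μ = -5.05, τ = 0.064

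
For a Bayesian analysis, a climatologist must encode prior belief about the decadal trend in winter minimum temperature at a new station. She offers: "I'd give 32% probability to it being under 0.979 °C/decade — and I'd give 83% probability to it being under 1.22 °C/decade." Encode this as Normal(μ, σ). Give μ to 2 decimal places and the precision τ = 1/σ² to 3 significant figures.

For Normal(μ,σ), the p-quantile is μ + z_p·σ. Here z_{0.32} = -0.4677, z_{0.83} = 0.9542.
So 0.979 = μ − 0.4677σ and 1.22 = μ + 0.9542σ.
Subtracting: σ = (1.22 − 0.979)/(0.9542 − (-0.4677)) = 0.17.
Then μ = 0.979 − (-0.4677)·0.17 = 1.06.
Precision τ = 1/σ² = 1/0.1695² = 34.8.

μ = 1.06, τ = 34.8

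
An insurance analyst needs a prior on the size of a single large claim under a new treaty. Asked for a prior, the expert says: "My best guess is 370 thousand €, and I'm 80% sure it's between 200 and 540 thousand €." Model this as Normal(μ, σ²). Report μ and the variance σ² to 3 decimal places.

μ = 370.000, σ² = 17596.475

A symmetric 80% interval runs μ ± z·σ with z = 1.282.
Half-width = 170, so σ = 170/1.282 = 132.6517 and σ² = 17596.475.
μ is the stated best guess, 370.000.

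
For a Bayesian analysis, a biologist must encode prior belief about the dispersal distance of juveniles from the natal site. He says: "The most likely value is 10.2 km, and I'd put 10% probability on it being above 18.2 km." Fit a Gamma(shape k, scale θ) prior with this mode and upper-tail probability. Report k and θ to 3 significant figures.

Gamma(k,θ) with k>1 has mode (k−1)θ, so θ = 10.2/(k−1).
Need P(X < 18.2) = 0.9 with θ tied to k this way. Start at k = 2, θ = 10.2: P(X<18.2) ≈ 0.532.
Too low — raise k to concentrate. Iterating converges to k ≈ 6.67.
Then θ = 10.2/(6.67−1) ≈ 1.8.

k ≈ 6.67, θ ≈ 1.8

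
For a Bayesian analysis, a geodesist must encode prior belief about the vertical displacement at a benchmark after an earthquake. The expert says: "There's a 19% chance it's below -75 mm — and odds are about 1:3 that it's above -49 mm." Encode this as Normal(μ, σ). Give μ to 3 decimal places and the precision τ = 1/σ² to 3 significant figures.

For Normal(μ,σ), the p-quantile is μ + z_p·σ. Here z_{0.19} = -0.8779, z_{0.75} = 0.6745.
So -75 = μ − 0.8779σ and -49 = μ + 0.6745σ.
Subtracting: σ = (-49 − -75)/(0.6745 − (-0.8779)) = 16.748.
Then μ = -75 − (-0.8779)·16.748 = -60.297.
Precision τ = 1/σ² = 1/16.75² = 0.00356.

μ = -60.297, τ = 0.00356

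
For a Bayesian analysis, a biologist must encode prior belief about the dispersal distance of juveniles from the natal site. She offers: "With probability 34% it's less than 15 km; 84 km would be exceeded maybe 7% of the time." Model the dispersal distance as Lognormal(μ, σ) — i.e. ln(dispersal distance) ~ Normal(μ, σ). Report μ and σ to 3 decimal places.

If T ~ Lognormal(μ,σ) then ln T ~ Normal(μ,σ), so the p-quantile of ln T is μ + z_p·σ.
ln(15) = 2.708 and ln(84) = 4.431; z_{0.34} = -0.4125, z_{0.93} = 1.476.
σ = (4.431 − 2.708)/(1.476 − (-0.4125)) = 0.912.
μ = 2.708 − (-0.4125)·0.912 = 3.084.

μ ≈ 3.084, σ ≈ 0.912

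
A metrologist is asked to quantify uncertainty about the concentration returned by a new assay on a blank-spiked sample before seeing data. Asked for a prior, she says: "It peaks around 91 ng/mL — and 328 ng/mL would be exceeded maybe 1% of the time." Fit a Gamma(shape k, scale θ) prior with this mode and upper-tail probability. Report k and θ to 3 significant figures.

k ≈ 3.61, θ ≈ 34.8

Gamma(k,θ) with k>1 has mode (k−1)θ, so θ = 91/(k−1).
Need P(X < 328) = 0.99 with θ tied to k this way. Start at k = 2, θ = 91: P(X<328) ≈ 0.875.
Too low — raise k to concentrate. Iterating converges to k ≈ 3.61.
Then θ = 91/(3.61−1) ≈ 34.8.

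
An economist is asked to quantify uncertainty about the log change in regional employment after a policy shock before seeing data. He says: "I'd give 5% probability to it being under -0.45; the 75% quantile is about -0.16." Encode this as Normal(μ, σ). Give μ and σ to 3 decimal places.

μ = -0.244, σ = 0.125

The p-quantile of Normal(μ,σ) is μ + z_p·σ, with z_{0.05} = -1.645 and z_{0.75} = 0.6745.
Eliminate σ: μ = (z₂·x₁ − z₁·x₂)/(z₂ − z₁) = (0.6745·-0.45 − (-1.645)·-0.16)/2.319 = -0.244.
Then σ = (x₂ − x₁)/(z₂ − z₁) = (-0.16 − -0.45)/2.319 = 0.125.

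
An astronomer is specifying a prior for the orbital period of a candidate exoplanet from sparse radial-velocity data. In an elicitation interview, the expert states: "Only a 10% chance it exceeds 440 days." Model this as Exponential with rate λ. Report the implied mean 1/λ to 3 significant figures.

mean ≈ 191 days

P(T > 440.0) = e^(−λ·440.0) = 0.1, so λ = −ln(0.1)/440.0 = 0.00523.
Mean = 1/λ = 191 days.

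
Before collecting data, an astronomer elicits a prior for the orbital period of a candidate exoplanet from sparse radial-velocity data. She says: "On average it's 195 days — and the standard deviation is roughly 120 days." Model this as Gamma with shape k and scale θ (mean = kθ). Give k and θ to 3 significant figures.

k ≈ 2.64, θ ≈ 73.8

For Gamma(k, scale θ): mean = kθ, variance = kθ², so CV = 1/√k.
CV = SD/mean = 120/195 = 0.6154, hence k = 1/CV² = 2.64.
Then θ = mean/k = 195/2.64 = 73.8.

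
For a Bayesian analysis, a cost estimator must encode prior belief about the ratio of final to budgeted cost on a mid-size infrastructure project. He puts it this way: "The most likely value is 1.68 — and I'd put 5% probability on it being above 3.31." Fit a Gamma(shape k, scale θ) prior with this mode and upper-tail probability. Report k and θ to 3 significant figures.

k ≈ 7.03, θ ≈ 0.279

Gamma(k,θ) with k>1 has mode (k−1)θ, so θ = 1.68/(k−1).
Need P(X < 3.31) = 0.95 with θ tied to k this way. Start at k = 2, θ = 1.68: P(X<3.31) ≈ 0.586.
Too low — raise k to concentrate. Iterating converges to k ≈ 7.03.
Then θ = 1.68/(7.03−1) ≈ 0.279.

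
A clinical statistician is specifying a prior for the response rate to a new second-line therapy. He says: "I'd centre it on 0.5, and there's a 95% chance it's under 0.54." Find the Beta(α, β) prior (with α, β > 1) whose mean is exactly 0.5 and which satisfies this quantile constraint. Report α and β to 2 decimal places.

α ≈ 210.94, β ≈ 210.94

With mean 0.5 fixed, write α = 0.5s, β = 0.5s where s = α+β.
Need P(θ < 0.54) = 0.95 under Beta(0.5s, 0.5s). Normal approximation: (q−m)/√(m(1−m)/s) ≈ z_{0.95} = 1.64, so s ≈ 0.5·0.5·(1.64)²/(0.54−0.5)² = 422.7.
At s = 422.7: P(θ<0.54) ≈ 0.950. Adjusting to match 0.95 gives s ≈ 421.89.
So α = 0.5·421.89 ≈ 210.94, β = 0.5·421.89 ≈ 210.94.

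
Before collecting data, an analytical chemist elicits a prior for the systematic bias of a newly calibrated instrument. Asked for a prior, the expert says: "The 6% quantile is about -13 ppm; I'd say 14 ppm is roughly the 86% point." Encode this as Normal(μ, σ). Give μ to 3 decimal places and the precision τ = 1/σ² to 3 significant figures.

μ = 2.931, τ = 0.00952

The p-quantile of Normal(μ,σ) is μ + z_p·σ, with z_{0.06} = -1.555 and z_{0.86} = 1.08.
Eliminate σ: μ = (z₂·x₁ − z₁·x₂)/(z₂ − z₁) = (1.08·-13 − (-1.555)·14)/2.635 = 2.931.
Then σ = (x₂ − x₁)/(z₂ − z₁) = (14 − -13)/2.635 = 10.246.
Precision τ = 1/σ² = 1/10.25² = 0.00952.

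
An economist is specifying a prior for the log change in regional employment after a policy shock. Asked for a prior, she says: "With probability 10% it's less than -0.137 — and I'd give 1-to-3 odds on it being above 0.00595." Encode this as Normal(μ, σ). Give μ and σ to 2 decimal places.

For Normal(μ,σ), the p-quantile is μ + z_p·σ. Here z_{0.1} = -1.282, z_{0.75} = 0.6745.
So -0.137 = μ − 1.282σ and 0.00595 = μ + 0.6745σ.
Subtracting: σ = (0.00595 − -0.137)/(0.6745 − (-1.282)) = 0.07.
Then μ = -0.137 − (-1.282)·0.07 = -0.04.

μ = -0.04, σ = 0.07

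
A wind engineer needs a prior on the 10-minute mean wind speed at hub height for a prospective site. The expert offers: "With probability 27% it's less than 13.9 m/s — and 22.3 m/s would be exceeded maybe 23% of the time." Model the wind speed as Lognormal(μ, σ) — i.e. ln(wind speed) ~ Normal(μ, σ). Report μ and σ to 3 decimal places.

If T ~ Lognormal(μ,σ) then ln T ~ Normal(μ,σ), so the p-quantile of ln T is μ + z_p·σ.
ln(13.9) = 2.632 and ln(22.3) = 3.105; z_{0.27} = -0.6128, z_{0.77} = 0.7388.
σ = (3.105 − 2.632)/(0.7388 − (-0.6128)) = 0.350.
μ = 2.632 − (-0.6128)·0.350 = 2.846.

μ ≈ 2.846, σ ≈ 0.350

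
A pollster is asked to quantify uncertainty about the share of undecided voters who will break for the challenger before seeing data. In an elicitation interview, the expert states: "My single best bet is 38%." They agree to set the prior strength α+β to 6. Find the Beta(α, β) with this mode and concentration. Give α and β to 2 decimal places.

For α,β > 1 the Beta mode is (α−1)/(α+β−2). With α+β = 6, the mode is (α−1)/4.
Set (α−1)/4 = 0.38 → α = 1 + 0.38·4 = 2.52.
β = 6 − α = 3.48.

α = 2.52, β = 3.48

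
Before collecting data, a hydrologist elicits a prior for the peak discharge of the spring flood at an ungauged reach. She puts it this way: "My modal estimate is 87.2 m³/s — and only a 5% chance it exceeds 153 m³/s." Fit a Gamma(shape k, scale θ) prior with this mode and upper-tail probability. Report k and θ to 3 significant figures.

k ≈ 9.82, θ ≈ 9.88

Gamma(k,θ) with k>1 has mode (k−1)θ, so θ = 87.2/(k−1).
Need P(X < 153) = 0.95 with θ tied to k this way. Start at k = 2, θ = 87.2: P(X<153) ≈ 0.524.
Too low — raise k to concentrate. Iterating converges to k ≈ 9.82.
Then θ = 87.2/(9.82−1) ≈ 9.88.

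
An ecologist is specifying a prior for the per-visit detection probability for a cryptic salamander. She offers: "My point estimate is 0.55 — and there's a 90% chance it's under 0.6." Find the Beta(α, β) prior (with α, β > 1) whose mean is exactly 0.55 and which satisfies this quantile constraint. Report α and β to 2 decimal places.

With mean 0.55 fixed, write α = 0.55s, β = 0.45s where s = α+β.
Need P(θ < 0.6) = 0.9 under Beta(0.55s, 0.45s). Normal approximation: (q−m)/√(m(1−m)/s) ≈ z_{0.9} = 1.28, so s ≈ 0.55·0.45·(1.28)²/(0.6−0.55)² = 162.6.
At s = 162.6: P(θ<0.6) ≈ 0.901. Adjusting to match 0.9 gives s ≈ 161.39.
So α = 0.55·161.39 ≈ 88.77, β = 0.45·161.39 ≈ 72.63.

α ≈ 88.77, β ≈ 72.63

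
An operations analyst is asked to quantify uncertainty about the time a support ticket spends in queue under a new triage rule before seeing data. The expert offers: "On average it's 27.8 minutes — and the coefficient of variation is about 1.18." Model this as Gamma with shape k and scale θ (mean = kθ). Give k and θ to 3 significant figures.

k ≈ 0.718, θ ≈ 38.7

For Gamma(k, scale θ): mean = kθ, variance = kθ², so CV = 1/√k.
CV = 1.18, hence k = 1/CV² = 0.718.
Then θ = mean/k = 27.8/0.718 = 38.7.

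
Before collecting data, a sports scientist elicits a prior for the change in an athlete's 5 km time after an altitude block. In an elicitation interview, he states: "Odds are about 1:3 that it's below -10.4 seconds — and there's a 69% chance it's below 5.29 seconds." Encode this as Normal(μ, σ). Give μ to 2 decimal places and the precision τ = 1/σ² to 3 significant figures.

μ = -1.36, τ = 0.00556

The p-quantile of Normal(μ,σ) is μ + z_p·σ, with z_{0.25} = -0.6745 and z_{0.69} = 0.4959.
Eliminate σ: μ = (z₂·x₁ − z₁·x₂)/(z₂ − z₁) = (0.4959·-10.4 − (-0.6745)·5.29)/1.17 = -1.36.
Then σ = (x₂ − x₁)/(z₂ − z₁) = (5.29 − -10.4)/1.17 = 13.41.
Precision τ = 1/σ² = 1/13.41² = 0.00556.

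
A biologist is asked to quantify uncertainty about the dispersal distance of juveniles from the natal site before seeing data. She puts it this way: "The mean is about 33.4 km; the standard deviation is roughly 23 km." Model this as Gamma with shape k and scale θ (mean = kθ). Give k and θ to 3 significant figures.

For Gamma(k, scale θ): mean = kθ, variance = kθ², so CV = 1/√k.
CV = SD/mean = 23/33.4 = 0.6886, hence k = 1/CV² = 2.11.
Then θ = mean/k = 33.4/2.11 = 15.8.

k ≈ 2.11, θ ≈ 15.8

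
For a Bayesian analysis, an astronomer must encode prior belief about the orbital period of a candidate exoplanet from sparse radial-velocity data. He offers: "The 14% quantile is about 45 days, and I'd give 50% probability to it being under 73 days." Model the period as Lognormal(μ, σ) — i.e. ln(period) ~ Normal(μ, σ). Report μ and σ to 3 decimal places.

If T ~ Lognormal(μ,σ) then ln T ~ Normal(μ,σ), so the p-quantile of ln T is μ + z_p·σ.
ln(45) = 3.807 and ln(73) = 4.29; z_{0.14} = -1.08, z_{0.5} = 0.
σ = (4.29 − 3.807)/(0 − (-1.08)) = 0.448.
μ = 3.807 − (-1.08)·0.448 = 4.290.

μ ≈ 4.290, σ ≈ 0.448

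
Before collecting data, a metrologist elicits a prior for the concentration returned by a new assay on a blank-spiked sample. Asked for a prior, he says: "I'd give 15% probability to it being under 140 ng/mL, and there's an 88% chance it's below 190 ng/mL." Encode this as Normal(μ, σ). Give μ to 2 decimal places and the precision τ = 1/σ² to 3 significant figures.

The p-quantile of Normal(μ,σ) is μ + z_p·σ, with z_{0.15} = -1.036 and z_{0.88} = 1.175.
Eliminate σ: μ = (z₂·x₁ − z₁·x₂)/(z₂ − z₁) = (1.175·140 − (-1.036)·190)/2.211 = 163.43.
Then σ = (x₂ − x₁)/(z₂ − z₁) = (190 − 140)/2.211 = 22.61.
Precision τ = 1/σ² = 1/22.61² = 0.00196.

μ = 163.43, τ = 0.00196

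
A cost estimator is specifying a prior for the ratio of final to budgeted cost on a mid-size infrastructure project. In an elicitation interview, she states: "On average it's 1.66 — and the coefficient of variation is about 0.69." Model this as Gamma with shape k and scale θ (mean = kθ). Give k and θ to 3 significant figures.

k ≈ 2.1, θ ≈ 0.79

For Gamma(k, scale θ): mean = kθ, variance = kθ², so CV = 1/√k.
CV = 0.69, hence k = 1/CV² = 2.1.
Then θ = mean/k = 1.66/2.1 = 0.79.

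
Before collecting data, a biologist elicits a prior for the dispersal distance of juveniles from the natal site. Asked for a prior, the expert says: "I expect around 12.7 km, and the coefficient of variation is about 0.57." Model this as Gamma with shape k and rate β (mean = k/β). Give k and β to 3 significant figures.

k ≈ 3.08, β ≈ 0.242

For Gamma(k, rate β): mean = k/β, variance = k/β², so CV = 1/√k.
CV = 0.57, hence k = 1/CV² = 3.08.
Then β = k/mean = 3.08/12.7 = 0.242.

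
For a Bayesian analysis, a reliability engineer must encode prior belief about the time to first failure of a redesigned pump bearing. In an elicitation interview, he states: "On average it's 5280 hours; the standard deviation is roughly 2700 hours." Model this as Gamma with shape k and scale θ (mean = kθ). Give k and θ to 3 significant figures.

k ≈ 3.82, θ ≈ 1380

For Gamma(k, scale θ): mean = kθ, variance = kθ², so CV = 1/√k.
CV = SD/mean = 2700/5280 = 0.5114, hence k = 1/CV² = 3.82.
Then θ = mean/k = 5280/3.82 = 1380.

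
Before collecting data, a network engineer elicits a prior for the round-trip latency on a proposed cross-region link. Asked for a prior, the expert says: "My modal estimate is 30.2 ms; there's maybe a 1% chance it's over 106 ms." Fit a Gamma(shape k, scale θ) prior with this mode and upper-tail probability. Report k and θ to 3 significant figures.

Gamma(k,θ) with k>1 has mode (k−1)θ, so θ = 30.2/(k−1).
Need P(X < 106) = 0.99 with θ tied to k this way. Start at k = 2, θ = 30.2: P(X<106) ≈ 0.865.
Too low — raise k to concentrate. Iterating converges to k ≈ 3.75.
Then θ = 30.2/(3.75−1) ≈ 11.

k ≈ 3.75, θ ≈ 11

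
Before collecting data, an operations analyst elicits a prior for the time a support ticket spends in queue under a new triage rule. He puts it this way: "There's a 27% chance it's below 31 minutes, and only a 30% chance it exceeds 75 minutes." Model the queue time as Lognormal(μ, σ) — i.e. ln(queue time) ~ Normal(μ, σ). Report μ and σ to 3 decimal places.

If T ~ Lognormal(μ,σ) then ln T ~ Normal(μ,σ), so the p-quantile of ln T is μ + z_p·σ.
ln(31) = 3.434 and ln(75) = 4.317; z_{0.27} = -0.6128, z_{0.7} = 0.5244.
σ = (4.317 − 3.434)/(0.5244 − (-0.6128)) = 0.777.
μ = 3.434 − (-0.6128)·0.777 = 3.910.

μ ≈ 3.910, σ ≈ 0.777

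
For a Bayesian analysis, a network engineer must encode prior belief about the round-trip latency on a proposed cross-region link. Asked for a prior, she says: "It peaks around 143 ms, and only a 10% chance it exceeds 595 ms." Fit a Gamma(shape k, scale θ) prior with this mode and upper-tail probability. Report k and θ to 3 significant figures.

Gamma(k,θ) with k>1 has mode (k−1)θ, so θ = 143/(k−1).
Need P(X < 595) = 0.9 with θ tied to k this way. Start at k = 2, θ = 143: P(X<595) ≈ 0.920.
Too high — lower k to spread out. Iterating converges to k ≈ 1.9.
Then θ = 143/(1.9−1) ≈ 159.

k ≈ 1.9, θ ≈ 159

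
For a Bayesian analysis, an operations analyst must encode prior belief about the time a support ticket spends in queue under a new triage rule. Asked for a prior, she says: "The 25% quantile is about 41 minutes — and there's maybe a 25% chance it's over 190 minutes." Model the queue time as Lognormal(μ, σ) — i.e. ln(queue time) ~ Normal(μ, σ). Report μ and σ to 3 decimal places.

μ ≈ 4.480, σ ≈ 1.137

If T ~ Lognormal(μ,σ) then ln T ~ Normal(μ,σ), so the p-quantile of ln T is μ + z_p·σ.
ln(41) = 3.714 and ln(190) = 5.247; z_{0.25} = -0.6745, z_{0.75} = 0.6745.
σ = (5.247 − 3.714)/(0.6745 − (-0.6745)) = 1.137.
μ = 3.714 − (-0.6745)·1.137 = 4.480.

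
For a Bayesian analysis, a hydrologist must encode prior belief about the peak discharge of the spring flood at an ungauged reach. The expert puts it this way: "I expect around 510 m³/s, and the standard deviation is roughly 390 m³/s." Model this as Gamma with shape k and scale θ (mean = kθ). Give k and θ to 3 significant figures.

For Gamma(k, scale θ): mean = kθ, variance = kθ², so CV = 1/√k.
CV = SD/mean = 390/510 = 0.7647, hence k = 1/CV² = 1.71.
Then θ = mean/k = 510/1.71 = 298.

k ≈ 1.71, θ ≈ 298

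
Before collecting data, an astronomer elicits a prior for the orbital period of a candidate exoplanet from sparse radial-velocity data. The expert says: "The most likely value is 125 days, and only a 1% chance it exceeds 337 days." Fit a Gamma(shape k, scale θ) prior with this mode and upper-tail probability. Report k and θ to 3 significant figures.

k ≈ 5.69, θ ≈ 26.6

Gamma(k,θ) with k>1 has mode (k−1)θ, so θ = 125/(k−1).
Need P(X < 337) = 0.99 with θ tied to k this way. Start at k = 2, θ = 125: P(X<337) ≈ 0.751.
Too low — raise k to concentrate. Iterating converges to k ≈ 5.69.
Then θ = 125/(5.69−1) ≈ 26.6.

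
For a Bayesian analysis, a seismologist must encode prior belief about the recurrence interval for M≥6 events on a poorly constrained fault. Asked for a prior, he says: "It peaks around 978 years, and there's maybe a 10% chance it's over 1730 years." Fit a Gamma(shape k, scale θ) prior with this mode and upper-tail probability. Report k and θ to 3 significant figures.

k ≈ 6.84, θ ≈ 167

Gamma(k,θ) with k>1 has mode (k−1)θ, so θ = 978/(k−1).
Need P(X < 1730) = 0.9 with θ tied to k this way. Start at k = 2, θ = 978: P(X<1730) ≈ 0.528.
Too low — raise k to concentrate. Iterating converges to k ≈ 6.84.
Then θ = 978/(6.84−1) ≈ 167.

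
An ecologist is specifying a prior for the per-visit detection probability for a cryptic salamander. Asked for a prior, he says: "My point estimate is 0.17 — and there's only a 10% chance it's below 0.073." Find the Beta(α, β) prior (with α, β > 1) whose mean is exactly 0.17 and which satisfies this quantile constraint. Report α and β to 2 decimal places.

With mean 0.17 fixed, write α = 0.17s, β = 0.83s where s = α+β.
Need P(θ < 0.073) = 0.1 under Beta(0.17s, 0.83s). Normal approximation: (q−m)/√(m(1−m)/s) ≈ z_{0.1} = -1.28, so s ≈ 0.17·0.83·(-1.28)²/(0.073−0.17)² = 24.6.
At s = 24.6: P(θ<0.073) ≈ 0.072. Adjusting to match 0.1 gives s ≈ 19.86.
So α = 0.17·19.86 ≈ 3.38, β = 0.83·19.86 ≈ 16.48.

α ≈ 3.38, β ≈ 16.48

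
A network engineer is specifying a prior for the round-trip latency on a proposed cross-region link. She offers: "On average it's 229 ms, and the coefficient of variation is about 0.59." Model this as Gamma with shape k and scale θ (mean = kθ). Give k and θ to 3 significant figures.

For Gamma(k, scale θ): mean = kθ, variance = kθ², so CV = 1/√k.
CV = 0.59, hence k = 1/CV² = 2.87.
Then θ = mean/k = 229/2.87 = 79.7.

k ≈ 2.87, θ ≈ 79.7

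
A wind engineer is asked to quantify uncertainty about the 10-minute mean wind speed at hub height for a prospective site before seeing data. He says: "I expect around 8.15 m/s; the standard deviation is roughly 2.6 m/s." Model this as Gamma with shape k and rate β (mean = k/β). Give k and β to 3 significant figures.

For Gamma(k, rate β): mean = k/β, variance = k/β², so CV = 1/√k.
CV = SD/mean = 2.6/8.15 = 0.319, hence k = 1/CV² = 9.83.
Then β = k/mean = 9.83/8.15 = 1.21.

k ≈ 9.83, β ≈ 1.21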